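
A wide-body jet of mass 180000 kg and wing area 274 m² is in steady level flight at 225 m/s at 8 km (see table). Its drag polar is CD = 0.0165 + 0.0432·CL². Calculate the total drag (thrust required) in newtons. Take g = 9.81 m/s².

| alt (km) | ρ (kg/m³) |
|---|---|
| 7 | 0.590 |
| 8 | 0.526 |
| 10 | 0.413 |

At 8 km, from the table: ρ = 0.526 kg/m³.
Level flight ⇒ L = W = m·g = 180000 × 9.81 = 1.7658×10^6 N.
Dynamic pressure q = 0.5 × 0.526 × 225² = 13310 Pa.
CL = W/(q·S) = 1.7658×10^6 / (13310 × 274) = 0.484.
CD = 0.0165 + 0.0432 × 0.484² = 0.02662.
D = q·S·CD = 13310 × 274 × 0.02662 = 97120 N

D = 97100 N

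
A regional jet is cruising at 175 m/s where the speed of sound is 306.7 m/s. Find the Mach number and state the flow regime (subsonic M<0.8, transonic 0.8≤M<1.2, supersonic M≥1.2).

M = v/a = 175 / 306.7 = 0.571
M = 0.571 → subsonic.

M = 0.571 (subsonic)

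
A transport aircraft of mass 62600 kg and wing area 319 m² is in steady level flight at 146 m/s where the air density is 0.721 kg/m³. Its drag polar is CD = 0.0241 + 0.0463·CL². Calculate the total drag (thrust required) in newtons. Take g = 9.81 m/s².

In steady level flight, lift balances weight: W = mg = 62600 × 9.81 = 6.1411×10^5 N.
q = ½ρv² = ½ × 0.721 × 146² = 7684 Pa.
CL = 2W/(ρv²S) = 2×6.1411×10^5/(0.721×146²×319) = 0.2505.
CD = 0.0241 + 0.0463 × 0.2505² = 0.02701.
D = q·S·CD = 7684 × 319 × 0.02701 = 66200 N

D = 66200 N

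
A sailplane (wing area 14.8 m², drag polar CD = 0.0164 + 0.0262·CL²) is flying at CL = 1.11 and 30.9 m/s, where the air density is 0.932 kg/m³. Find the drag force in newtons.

D = 321 N

CD = 0.0164 + 0.0262 × 1.11² = 0.04868
D = ½ρv²S·CD = ½ × 0.932 × 30.9² × 14.8 × 0.04868 = 321 N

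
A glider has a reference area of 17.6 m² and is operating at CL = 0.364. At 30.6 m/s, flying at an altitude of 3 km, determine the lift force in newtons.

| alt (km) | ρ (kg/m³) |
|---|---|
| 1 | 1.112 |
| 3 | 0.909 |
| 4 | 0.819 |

L = 2730 N

At 3 km, from the table: ρ = 0.909 kg/m³.
L = ½ρv²S·CL = ½ × 0.909 × 30.6² × 17.6 × 0.364 = 2730 N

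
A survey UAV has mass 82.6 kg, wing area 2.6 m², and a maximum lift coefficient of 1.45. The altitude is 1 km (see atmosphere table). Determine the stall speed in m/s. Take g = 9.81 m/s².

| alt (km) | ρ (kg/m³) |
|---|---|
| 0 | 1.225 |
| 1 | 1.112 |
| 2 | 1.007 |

At 1 km, from the table: ρ = 1.112 kg/m³.
Weight W = mg = 82.6 × 9.81 = 810.3 N.
V_stall = √(2W/(ρ·S·CL,max)) = √(2 × 810.3 / (1.112 × 2.6 × 1.45))
V_stall = √386.6 = 19.7 m/s

V_stall = 19.7 m/s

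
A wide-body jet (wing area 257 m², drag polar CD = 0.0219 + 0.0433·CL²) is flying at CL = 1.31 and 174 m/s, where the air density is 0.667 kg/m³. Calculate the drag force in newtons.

CD = 0.0219 + 0.0433 × 1.31² = 0.09621
D = ½ρv²S·CD = ½ × 0.667 × 174² × 257 × 0.09621 = 2.5×10^5 N

D = 2.5×10^5 N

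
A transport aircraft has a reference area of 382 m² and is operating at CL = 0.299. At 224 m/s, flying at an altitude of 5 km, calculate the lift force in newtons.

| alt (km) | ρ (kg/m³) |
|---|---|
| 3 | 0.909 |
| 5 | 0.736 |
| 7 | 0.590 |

L = 2.11×10^6 N

At 5 km, from the table: ρ = 0.736 kg/m³.
L = ½ρv²S·CL = ½ × 0.736 × 224² × 382 × 0.299 = 2.11×10^6 N ≈ 2110 kN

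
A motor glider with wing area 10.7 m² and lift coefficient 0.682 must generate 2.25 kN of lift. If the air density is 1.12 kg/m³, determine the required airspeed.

v = 23.5 m/s

L = ½ρv²S·CL ⇒ v = √(2L/(ρ·S·CL))
v = √(2 × 2250 / (1.12 × 10.7 × 0.682)) = √550.6 = 23.5 m/s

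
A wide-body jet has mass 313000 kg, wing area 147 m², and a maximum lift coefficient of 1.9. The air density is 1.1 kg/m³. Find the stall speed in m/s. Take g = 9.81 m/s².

Weight W = mg = 313000 × 9.81 = 3.071×10^6 N.
V_stall = √(2W/(ρ·S·CL,max)) = √(2 × 3.071×10^6 / (1.1 × 147 × 1.9))
V_stall = √19990 = 141 m/s

V_stall = 141 m/s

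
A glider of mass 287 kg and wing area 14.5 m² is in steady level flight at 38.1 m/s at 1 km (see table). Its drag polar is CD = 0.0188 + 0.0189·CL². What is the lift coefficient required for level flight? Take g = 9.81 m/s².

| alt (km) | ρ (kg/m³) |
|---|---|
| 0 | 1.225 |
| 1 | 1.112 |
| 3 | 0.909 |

CL = 0.241

At 1 km, from the table: ρ = 1.112 kg/m³.
In steady level flight, lift balances weight: W = mg = 287 × 9.81 = 2815.5 N.
q = ½ρv² = ½ × 1.112 × 38.1² = 807.1 Pa.
CL = W/(q·S) = 2815.5 / (807.1 × 14.5) = 0.2406.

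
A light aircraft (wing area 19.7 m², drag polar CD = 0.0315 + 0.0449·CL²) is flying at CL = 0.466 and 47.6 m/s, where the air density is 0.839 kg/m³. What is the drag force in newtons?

CD = 0.0315 + 0.0449 × 0.466² = 0.04125
D = ½ρv²S·CD = ½ × 0.839 × 47.6² × 19.7 × 0.04125 = 772 N

D = 772 N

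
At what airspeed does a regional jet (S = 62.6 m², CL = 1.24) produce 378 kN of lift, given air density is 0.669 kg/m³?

v = 121 m/s

L = ½ρv²S·CL ⇒ v = √(2L/(ρ·S·CL))
v = √(2 × 3.78×10^5 / (0.669 × 62.6 × 1.24)) = √14560 = 121 m/s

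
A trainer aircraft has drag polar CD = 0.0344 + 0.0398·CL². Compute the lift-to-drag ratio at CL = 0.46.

L/D = 10.7

CD = 0.0344 + 0.0398 × 0.46² = 0.04282
L/D = CL/CD = 0.46 / 0.04282 = 10.7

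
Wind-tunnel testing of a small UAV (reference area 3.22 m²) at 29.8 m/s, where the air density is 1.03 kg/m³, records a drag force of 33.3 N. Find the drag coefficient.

CD = 0.0226

From D = ½ρv²S·CD, rearranging gives CD = 2D/(ρv²S).
CD = 2 × 33.3 / (1.03 × 29.8² × 3.22) = 0.0226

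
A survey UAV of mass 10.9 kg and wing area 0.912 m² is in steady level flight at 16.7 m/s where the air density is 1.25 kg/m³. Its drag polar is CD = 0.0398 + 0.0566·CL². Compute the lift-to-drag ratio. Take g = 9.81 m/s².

In steady level flight, lift balances weight: W = mg = 10.9 × 9.81 = 106.93 N.
q = ½ρv² = ½ × 1.25 × 16.7² = 174.3 Pa.
CL = 2W/(ρv²S) = 2×106.93/(1.25×16.7²×0.912) = 0.6726.
CD = 0.0398 + 0.0566 × 0.6726² = 0.06541.
L/D = CL/CD = 0.6726 / 0.06541 = 10.3

L/D = 10.3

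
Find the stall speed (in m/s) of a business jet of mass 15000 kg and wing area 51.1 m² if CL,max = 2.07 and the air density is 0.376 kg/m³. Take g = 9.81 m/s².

At stall, lift equals weight: L = W = m·g = 15000 × 9.81 = 1.472×10^5 N.
V_stall = √(2W/(ρ·S·CL,max)) = √(2 × 1.472×10^5 / (0.376 × 51.1 × 2.07))
V_stall = √7400 = 86 m/s

V_stall = 86 m/s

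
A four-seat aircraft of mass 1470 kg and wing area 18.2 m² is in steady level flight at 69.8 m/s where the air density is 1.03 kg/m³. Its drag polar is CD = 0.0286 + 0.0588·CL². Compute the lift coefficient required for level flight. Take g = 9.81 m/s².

CL = 0.316

Level flight ⇒ L = W = m·g = 1470 × 9.81 = 14421 N.
Dynamic pressure q = 0.5 × 1.03 × 69.8² = 2509 Pa.
CL = W/(q·S) = 14421 / (2509 × 18.2) = 0.3158.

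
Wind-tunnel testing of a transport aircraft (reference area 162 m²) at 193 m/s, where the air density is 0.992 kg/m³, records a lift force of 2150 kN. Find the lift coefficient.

From L = ½ρv²S·CL, rearranging gives CL = 2L/(ρv²S).
CL = 2 × 2.15×10^6 / (0.992 × 193² × 162) = 0.718

CL = 0.718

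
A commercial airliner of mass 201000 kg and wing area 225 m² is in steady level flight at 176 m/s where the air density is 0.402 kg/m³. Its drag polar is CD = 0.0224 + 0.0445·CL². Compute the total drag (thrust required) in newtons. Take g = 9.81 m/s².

Weight W = mg = 201000 × 9.81 = 1.9718×10^6 N; in level flight L = W.
Dynamic pressure q = 0.5 × 0.402 × 176² = 6226 Pa.
Required CL = L/(qS) = 1.9718×10^6/(6226·225) = 1.408.
CD = 0.0224 + 0.0445 × 1.408² = 0.1106.
D = q·S·CD = 6226 × 225 × 0.1106 = 1.549×10^5 N

D = 1.55×10^5 N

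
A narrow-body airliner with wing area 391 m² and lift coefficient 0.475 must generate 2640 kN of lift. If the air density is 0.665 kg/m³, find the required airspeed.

L = ½ρv²S·CL ⇒ v = √(2L/(ρ·S·CL))
v = √(2 × 2.64×10^6 / (0.665 × 391 × 0.475)) = √42750 = 207 m/s

v = 207 m/s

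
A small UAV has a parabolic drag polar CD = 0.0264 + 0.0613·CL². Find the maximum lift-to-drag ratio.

(L/D)max = 12.4

For CD = CD0 + K·CL², (L/D)max occurs at CL* = √(CD0/K) and equals 1/(2√(K·CD0)).
(L/D)max = 1/(2√(0.0613 × 0.0264)) = 1/(2 × 0.04023) = 12.4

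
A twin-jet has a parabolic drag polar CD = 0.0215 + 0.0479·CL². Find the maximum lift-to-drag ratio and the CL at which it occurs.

(L/D)max = 15.6, at CL = 0.67

For CD = CD0 + K·CL², (L/D)max occurs at CL* = √(CD0/K) and equals 1/(2√(K·CD0)).
(L/D)max = 1/(2√(0.0479 × 0.0215)) = 1/(2 × 0.03209) = 15.6
CL* = √(0.0215/0.0479) = 0.67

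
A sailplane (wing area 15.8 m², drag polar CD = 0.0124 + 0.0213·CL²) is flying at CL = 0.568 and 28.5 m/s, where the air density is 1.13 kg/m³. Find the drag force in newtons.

CD = 0.0124 + 0.0213 × 0.568² = 0.01927
D = ½ρv²S·CD = ½ × 1.13 × 28.5² × 15.8 × 0.01927 = 140 N

D = 140 N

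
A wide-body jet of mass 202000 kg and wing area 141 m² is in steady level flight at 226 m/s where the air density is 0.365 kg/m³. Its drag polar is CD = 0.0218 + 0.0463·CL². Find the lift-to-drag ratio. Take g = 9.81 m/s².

L/D = 11.9

Level flight ⇒ L = W = m·g = 202000 × 9.81 = 1.9816×10^6 N.
Dynamic pressure q = 0.5 × 0.365 × 226² = 9321 Pa.
CL = W/(q·S) = 1.9816×10^6 / (9321 × 141) = 1.508.
CD = 0.0218 + 0.0463 × 1.508² = 0.1271.
L/D = CL/CD = 1.508 / 0.1271 = 11.9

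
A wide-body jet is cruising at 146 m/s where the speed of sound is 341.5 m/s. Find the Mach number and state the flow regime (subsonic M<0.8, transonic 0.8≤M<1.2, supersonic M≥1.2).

M = v/a = 146 / 341.5 = 0.428
M = 0.428 → subsonic.

M = 0.428 (subsonic)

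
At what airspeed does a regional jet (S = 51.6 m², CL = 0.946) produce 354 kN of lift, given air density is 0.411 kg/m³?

v = 188 m/s

L = ½ρv²S·CL ⇒ v = √(2L/(ρ·S·CL))
v = √(2 × 3.54×10^5 / (0.411 × 51.6 × 0.946)) = √35290 = 188 m/s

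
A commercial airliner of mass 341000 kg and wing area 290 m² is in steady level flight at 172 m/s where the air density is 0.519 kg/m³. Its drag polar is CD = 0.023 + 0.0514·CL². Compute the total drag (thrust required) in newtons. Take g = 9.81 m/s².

Weight W = mg = 341000 × 9.81 = 3.3452×10^6 N; in level flight L = W.
Dynamic pressure q = 0.5 × 0.519 × 172² = 7677 Pa.
Required CL = L/(qS) = 3.3452×10^6/(7677·290) = 1.503.
CD = 0.023 + 0.0514 × 1.503² = 0.139.
D = q·S·CD = 7677 × 290 × 0.139 = 3.096×10^5 N

D = 3.1×10^5 N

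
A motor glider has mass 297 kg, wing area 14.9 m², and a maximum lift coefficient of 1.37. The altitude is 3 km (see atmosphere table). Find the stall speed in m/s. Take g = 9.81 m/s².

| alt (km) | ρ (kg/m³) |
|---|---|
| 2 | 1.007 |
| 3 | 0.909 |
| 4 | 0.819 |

V_stall = 17.7 m/s

At 3 km, from the table: ρ = 0.909 kg/m³.
At stall, lift equals weight: L = W = m·g = 297 × 9.81 = 2914 N.
From L = ½ρV²S·CL,max = W: V_stall = √(2W/(ρSCL,max)) = √(2·2914/(0.909·14.9·1.37))
V_stall = √314 = 17.7 m/s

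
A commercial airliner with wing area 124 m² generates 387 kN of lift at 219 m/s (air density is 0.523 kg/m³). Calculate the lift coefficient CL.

From L = ½ρv²S·CL, rearranging gives CL = 2L/(ρv²S).
CL = 2 × 3.87×10^5 / (0.523 × 219² × 124) = 0.249

CL = 0.249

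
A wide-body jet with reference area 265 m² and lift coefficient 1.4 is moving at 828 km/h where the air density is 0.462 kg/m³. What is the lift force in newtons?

L = 4.53×10^6 N

Convert speed: v = 828 km/h ÷ 3.6 = 230 m/s.
L = ½ρv²S·CL = ½ × 0.462 × 230² × 265 × 1.4 = 4.53×10^6 N ≈ 4530 kN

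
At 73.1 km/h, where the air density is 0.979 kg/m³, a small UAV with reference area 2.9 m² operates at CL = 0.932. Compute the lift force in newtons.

L = 546 N

Convert speed: v = 73.1 km/h ÷ 3.6 = 20.31 m/s.
L = ½ρv²S·CL = ½ × 0.979 × 20.31² × 2.9 × 0.932 = 546 N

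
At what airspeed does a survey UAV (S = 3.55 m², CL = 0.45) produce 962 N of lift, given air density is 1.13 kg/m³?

L = ½ρv²S·CL ⇒ v = √(2L/(ρ·S·CL))
v = √(2 × 962 / (1.13 × 3.55 × 0.45)) = √1066 = 32.6 m/s

v = 32.6 m/s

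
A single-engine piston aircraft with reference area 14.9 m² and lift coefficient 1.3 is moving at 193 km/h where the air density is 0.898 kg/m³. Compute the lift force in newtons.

L = 25000 N

Convert speed: v = 193 km/h ÷ 3.6 = 53.61 m/s.
Dynamic pressure q = ½ρv² = ½ × 0.898 × 53.61² = 1290 Pa.
L = q·S·CL = 1290 × 14.9 × 1.3 = 25000 N ≈ 25 kN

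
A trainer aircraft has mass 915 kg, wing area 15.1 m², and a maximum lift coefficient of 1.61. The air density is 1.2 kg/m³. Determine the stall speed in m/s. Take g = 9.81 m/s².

V_stall = 24.8 m/s

Stall occurs when L = W at CL,max. W = mg = 915 × 9.81 = 8976 N.
V_stall = √(2W/(ρ·S·CL,max)) = √(2 × 8976 / (1.2 × 15.1 × 1.61))
V_stall = √615.4 = 24.8 m/s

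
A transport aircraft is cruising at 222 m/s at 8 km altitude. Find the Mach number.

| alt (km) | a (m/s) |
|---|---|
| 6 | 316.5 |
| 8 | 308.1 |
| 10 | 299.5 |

At 8 km, from the table: a = 308.1 m/s.
M = v/a = 222 / 308.1 = 0.721

M = 0.721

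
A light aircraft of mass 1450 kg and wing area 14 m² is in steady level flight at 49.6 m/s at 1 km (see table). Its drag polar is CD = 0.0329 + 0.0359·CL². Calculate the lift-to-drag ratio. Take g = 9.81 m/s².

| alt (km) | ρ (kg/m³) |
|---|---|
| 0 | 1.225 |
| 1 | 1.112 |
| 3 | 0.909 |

At 1 km, from the table: ρ = 1.112 kg/m³.
Level flight ⇒ L = W = m·g = 1450 × 9.81 = 14224 N.
Dynamic pressure q = 0.5 × 1.112 × 49.6² = 1368 Pa.
Required CL = L/(qS) = 14224/(1368·14) = 0.7428.
CD = 0.0329 + 0.0359 × 0.7428² = 0.05271.
L/D = CL/CD = 0.7428 / 0.05271 = 14.1

L/D = 14.1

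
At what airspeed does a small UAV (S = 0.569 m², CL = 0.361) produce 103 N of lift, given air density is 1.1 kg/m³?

L = ½ρv²S·CL ⇒ v = √(2L/(ρ·S·CL))
v = √(2 × 103 / (1.1 × 0.569 × 0.361)) = √911.7 = 30.2 m/s

v = 30.2 m/s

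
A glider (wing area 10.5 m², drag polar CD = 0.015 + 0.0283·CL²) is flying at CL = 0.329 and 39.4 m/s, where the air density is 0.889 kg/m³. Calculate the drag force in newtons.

D = 131 N

CD = 0.015 + 0.0283 × 0.329² = 0.01806
D = ½ρv²S·CD = ½ × 0.889 × 39.4² × 10.5 × 0.01806 = 131 N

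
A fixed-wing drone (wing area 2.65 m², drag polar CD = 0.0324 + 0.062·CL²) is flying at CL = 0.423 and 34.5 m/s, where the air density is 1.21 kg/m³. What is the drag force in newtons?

D = 83 N

CD = 0.0324 + 0.062 × 0.423² = 0.04349
D = ½ρv²S·CD = ½ × 1.21 × 34.5² × 2.65 × 0.04349 = 83 N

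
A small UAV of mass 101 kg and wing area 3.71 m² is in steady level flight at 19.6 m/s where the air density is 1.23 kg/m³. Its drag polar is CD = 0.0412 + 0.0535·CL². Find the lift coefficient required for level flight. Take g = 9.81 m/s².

Level flight ⇒ L = W = m·g = 101 × 9.81 = 990.81 N.
q = ½ρv² = ½ × 1.23 × 19.6² = 236.3 Pa.
Required CL = L/(qS) = 990.81/(236.3·3.71) = 1.13.

CL = 1.13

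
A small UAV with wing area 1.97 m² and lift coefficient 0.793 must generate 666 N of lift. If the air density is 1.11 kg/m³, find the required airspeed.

v = 27.7 m/s

L = ½ρv²S·CL ⇒ v = √(2L/(ρ·S·CL))
v = √(2 × 666 / (1.11 × 1.97 × 0.793)) = √768.1 = 27.7 m/s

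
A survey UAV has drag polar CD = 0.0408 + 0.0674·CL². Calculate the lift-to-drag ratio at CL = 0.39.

L/D = 7.64

CD = 0.0408 + 0.0674 × 0.39² = 0.05105
L/D = CL/CD = 0.39 / 0.05105 = 7.64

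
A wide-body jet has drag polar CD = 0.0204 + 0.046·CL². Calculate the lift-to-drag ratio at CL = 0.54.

L/D = 16

CD = 0.0204 + 0.046 × 0.54² = 0.03381
L/D = CL/CD = 0.54 / 0.03381 = 16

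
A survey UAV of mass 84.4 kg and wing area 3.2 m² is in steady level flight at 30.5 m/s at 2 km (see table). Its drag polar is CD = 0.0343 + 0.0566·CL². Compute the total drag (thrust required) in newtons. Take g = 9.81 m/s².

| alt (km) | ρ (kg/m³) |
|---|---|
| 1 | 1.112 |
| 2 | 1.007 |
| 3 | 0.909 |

D = 77.3 N

At 2 km, from the table: ρ = 1.007 kg/m³.
Level flight ⇒ L = W = m·g = 84.4 × 9.81 = 827.96 N.
q = ½ρv² = ½ × 1.007 × 30.5² = 468.4 Pa.
CL = W/(q·S) = 827.96 / (468.4 × 3.2) = 0.5524.
CD = 0.0343 + 0.0566 × 0.5524² = 0.05157.
D = q·S·CD = 468.4 × 3.2 × 0.05157 = 77.3 N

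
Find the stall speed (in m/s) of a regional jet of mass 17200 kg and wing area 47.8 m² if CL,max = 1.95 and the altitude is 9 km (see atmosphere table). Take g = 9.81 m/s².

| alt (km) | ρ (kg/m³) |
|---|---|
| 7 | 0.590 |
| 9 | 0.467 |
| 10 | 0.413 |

V_stall = 88 m/s

At 9 km, from the table: ρ = 0.467 kg/m³.
Stall occurs when L = W at CL,max. W = mg = 17200 × 9.81 = 1.687×10^5 N.
From L = ½ρV²S·CL,max = W: V_stall = √(2W/(ρSCL,max)) = √(2·1.687×10^5/(0.467·47.8·1.95))
V_stall = √7753 = 88 m/s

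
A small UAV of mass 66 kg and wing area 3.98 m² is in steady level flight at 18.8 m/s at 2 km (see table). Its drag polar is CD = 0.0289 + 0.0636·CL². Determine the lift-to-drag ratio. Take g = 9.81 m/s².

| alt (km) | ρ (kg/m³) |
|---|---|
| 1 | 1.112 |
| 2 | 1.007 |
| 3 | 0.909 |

L/D = 11.1

At 2 km, from the table: ρ = 1.007 kg/m³.
In steady level flight, lift balances weight: W = mg = 66 × 9.81 = 647.46 N.
q = ½ρv² = ½ × 1.007 × 18.8² = 178 Pa.
Required CL = L/(qS) = 647.46/(178·3.98) = 0.9141.
CD = 0.0289 + 0.0636 × 0.9141² = 0.08205.
L/D = CL/CD = 0.9141 / 0.08205 = 11.1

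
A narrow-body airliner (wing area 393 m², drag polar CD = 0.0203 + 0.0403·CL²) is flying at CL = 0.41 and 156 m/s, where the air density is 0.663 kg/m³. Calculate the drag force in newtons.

D = 85800 N

CD = 0.0203 + 0.0403 × 0.41² = 0.02707
D = ½ρv²S·CD = ½ × 0.663 × 156² × 393 × 0.02707 = 85800 N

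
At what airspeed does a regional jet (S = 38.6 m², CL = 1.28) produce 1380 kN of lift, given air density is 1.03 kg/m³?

L = ½ρv²S·CL ⇒ v = √(2L/(ρ·S·CL))
v = √(2 × 1.38×10^6 / (1.03 × 38.6 × 1.28)) = √54230 = 233 m/s

v = 233 m/s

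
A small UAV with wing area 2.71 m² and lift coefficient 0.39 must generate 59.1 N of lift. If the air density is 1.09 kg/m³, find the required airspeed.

v = 10.1 m/s

L = ½ρv²S·CL ⇒ v = √(2L/(ρ·S·CL))
v = √(2 × 59.1 / (1.09 × 2.71 × 0.39)) = √102.6 = 10.1 m/s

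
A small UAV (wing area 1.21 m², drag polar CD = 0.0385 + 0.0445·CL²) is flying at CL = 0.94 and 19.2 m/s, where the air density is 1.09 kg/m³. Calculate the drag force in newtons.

CD = 0.0385 + 0.0445 × 0.94² = 0.07782
D = ½ρv²S·CD = ½ × 1.09 × 19.2² × 1.21 × 0.07782 = 18.9 N

D = 18.9 N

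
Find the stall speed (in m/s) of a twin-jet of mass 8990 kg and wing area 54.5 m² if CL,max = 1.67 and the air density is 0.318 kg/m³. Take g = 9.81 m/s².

Stall occurs when L = W at CL,max. W = mg = 8990 × 9.81 = 88190 N.
From L = ½ρV²S·CL,max = W: V_stall = √(2W/(ρSCL,max)) = √(2·88190/(0.318·54.5·1.67))
V_stall = √6094 = 78.1 m/s

V_stall = 78.1 m/s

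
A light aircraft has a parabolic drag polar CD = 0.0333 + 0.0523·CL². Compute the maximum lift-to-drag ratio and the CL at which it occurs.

For CD = CD0 + K·CL², (L/D)max occurs at CL* = √(CD0/K) and equals 1/(2√(K·CD0)).
(L/D)max = 1/(2√(0.0523 × 0.0333)) = 1/(2 × 0.04173) = 12
CL* = √(0.0333/0.0523) = 0.798

(L/D)max = 12, at CL = 0.798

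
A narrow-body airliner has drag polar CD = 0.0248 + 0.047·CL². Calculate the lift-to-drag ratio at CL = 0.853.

L/D = 14.5

CD = 0.0248 + 0.047 × 0.853² = 0.059
L/D = CL/CD = 0.853 / 0.059 = 14.5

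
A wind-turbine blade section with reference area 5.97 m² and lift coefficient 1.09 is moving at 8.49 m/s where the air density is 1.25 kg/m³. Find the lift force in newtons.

L = 293 N

Dynamic pressure q = ½ρv² = ½ × 1.25 × 8.49² = 45.05 Pa.
L = q·S·CL = 45.05 × 5.97 × 1.09 = 293 N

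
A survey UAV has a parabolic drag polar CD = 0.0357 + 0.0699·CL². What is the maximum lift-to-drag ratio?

For CD = CD0 + K·CL², (L/D)max occurs at CL* = √(CD0/K) and equals 1/(2√(K·CD0)).
(L/D)max = 1/(2√(0.0699 × 0.0357)) = 1/(2 × 0.04995) = 10

(L/D)max = 10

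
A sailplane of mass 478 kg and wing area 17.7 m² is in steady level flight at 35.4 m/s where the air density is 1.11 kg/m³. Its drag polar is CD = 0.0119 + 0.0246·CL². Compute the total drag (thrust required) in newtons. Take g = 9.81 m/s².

D = 190 N

In steady level flight, lift balances weight: W = mg = 478 × 9.81 = 4689.2 N.
q = ½ρv² = ½ × 1.11 × 35.4² = 695.5 Pa.
CL = 2W/(ρv²S) = 2×4689.2/(1.11×35.4²×17.7) = 0.3809.
CD = 0.0119 + 0.0246 × 0.3809² = 0.01547.
D = q·S·CD = 695.5 × 17.7 × 0.01547 = 190.4 N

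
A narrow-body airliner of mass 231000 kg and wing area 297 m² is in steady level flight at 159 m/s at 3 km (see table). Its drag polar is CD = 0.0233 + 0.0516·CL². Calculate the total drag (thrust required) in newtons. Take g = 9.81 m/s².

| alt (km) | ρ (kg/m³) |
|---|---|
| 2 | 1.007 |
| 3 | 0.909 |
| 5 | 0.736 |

D = 1.57×10^5 N

At 3 km, from the table: ρ = 0.909 kg/m³.
Level flight ⇒ L = W = m·g = 231000 × 9.81 = 2.2661×10^6 N.
q = ½ρv² = ½ × 0.909 × 159² = 11490 Pa.
Required CL = L/(qS) = 2.2661×10^6/(11490·297) = 0.664.
CD = 0.0233 + 0.0516 × 0.664² = 0.04605.
D = q·S·CD = 11490 × 297 × 0.04605 = 1.572×10^5 N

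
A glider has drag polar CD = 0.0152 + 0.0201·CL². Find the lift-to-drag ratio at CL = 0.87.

L/D = 28.6

CD = 0.0152 + 0.0201 × 0.87² = 0.03041
L/D = CL/CD = 0.87 / 0.03041 = 28.6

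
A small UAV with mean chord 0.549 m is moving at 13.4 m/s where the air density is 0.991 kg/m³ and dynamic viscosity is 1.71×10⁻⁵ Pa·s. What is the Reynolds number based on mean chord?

Re = 4.26×10^5

Re = ρ·v·c/μ = 0.991 × 13.4 × 0.549 / (1.71×10⁻⁵) = 4.26×10^5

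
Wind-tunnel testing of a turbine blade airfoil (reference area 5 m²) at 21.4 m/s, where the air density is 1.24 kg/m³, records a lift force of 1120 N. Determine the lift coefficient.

From L = ½ρv²S·CL, rearranging gives CL = 2L/(ρv²S).
CL = 2 × 1120 / (1.24 × 21.4² × 5) = 0.789

CL = 0.789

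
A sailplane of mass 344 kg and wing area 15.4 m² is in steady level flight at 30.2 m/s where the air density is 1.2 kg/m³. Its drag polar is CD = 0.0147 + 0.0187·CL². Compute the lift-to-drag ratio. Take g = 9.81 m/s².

In steady level flight, lift balances weight: W = mg = 344 × 9.81 = 3374.6 N.
Dynamic pressure q = 0.5 × 1.2 × 30.2² = 547.2 Pa.
CL = 2W/(ρv²S) = 2×3374.6/(1.2×30.2²×15.4) = 0.4004.
CD = 0.0147 + 0.0187 × 0.4004² = 0.0177.
L/D = CL/CD = 0.4004 / 0.0177 = 22.6

L/D = 22.6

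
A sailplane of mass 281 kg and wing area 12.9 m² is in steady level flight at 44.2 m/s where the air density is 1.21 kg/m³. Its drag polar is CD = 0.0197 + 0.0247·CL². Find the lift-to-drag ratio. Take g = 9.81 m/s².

Level flight ⇒ L = W = m·g = 281 × 9.81 = 2756.6 N.
q = ½ρv² = ½ × 1.21 × 44.2² = 1182 Pa.
CL = 2W/(ρv²S) = 2×2756.6/(1.21×44.2²×12.9) = 0.1808.
CD = 0.0197 + 0.0247 × 0.1808² = 0.02051.
L/D = CL/CD = 0.1808 / 0.02051 = 8.82

L/D = 8.82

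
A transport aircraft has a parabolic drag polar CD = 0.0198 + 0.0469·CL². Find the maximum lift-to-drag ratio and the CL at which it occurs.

(L/D)max = 16.4, at CL = 0.65

For CD = CD0 + K·CL², (L/D)max occurs at CL* = √(CD0/K) and equals 1/(2√(K·CD0)).
(L/D)max = 1/(2√(0.0469 × 0.0198)) = 1/(2 × 0.03047) = 16.4
CL* = √(0.0198/0.0469) = 0.65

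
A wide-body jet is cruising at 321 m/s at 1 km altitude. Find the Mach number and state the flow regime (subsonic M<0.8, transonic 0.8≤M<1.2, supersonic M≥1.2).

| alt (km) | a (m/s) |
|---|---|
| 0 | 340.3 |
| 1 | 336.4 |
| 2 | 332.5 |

At 1 km, from the table: a = 336.4 m/s.
M = v/a = 321 / 336.4 = 0.954
M = 0.954 → transonic.

M = 0.954 (transonic)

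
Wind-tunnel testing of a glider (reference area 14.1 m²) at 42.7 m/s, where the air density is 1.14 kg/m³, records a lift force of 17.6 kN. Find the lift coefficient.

From L = ½ρv²S·CL, rearranging gives CL = 2L/(ρv²S).
CL = 2 × 17600 / (1.14 × 42.7² × 14.1) = 1.2

CL = 1.2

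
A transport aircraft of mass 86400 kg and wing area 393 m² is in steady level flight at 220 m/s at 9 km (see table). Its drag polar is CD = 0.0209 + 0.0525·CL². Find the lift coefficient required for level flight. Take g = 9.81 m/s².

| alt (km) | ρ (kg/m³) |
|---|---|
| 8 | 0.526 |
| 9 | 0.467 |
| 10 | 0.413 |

At 9 km, from the table: ρ = 0.467 kg/m³.
Level flight ⇒ L = W = m·g = 86400 × 9.81 = 8.4758×10^5 N.
q = ½ρv² = ½ × 0.467 × 220² = 11300 Pa.
CL = W/(q·S) = 8.4758×10^5 / (11300 × 393) = 0.1908.

CL = 0.191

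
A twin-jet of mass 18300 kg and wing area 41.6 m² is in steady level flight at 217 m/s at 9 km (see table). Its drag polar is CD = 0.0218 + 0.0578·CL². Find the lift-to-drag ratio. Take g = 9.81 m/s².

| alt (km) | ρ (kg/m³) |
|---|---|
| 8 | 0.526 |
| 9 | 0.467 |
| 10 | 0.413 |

At 9 km, from the table: ρ = 0.467 kg/m³.
In steady level flight, lift balances weight: W = mg = 18300 × 9.81 = 1.7952×10^5 N.
Dynamic pressure q = 0.5 × 0.467 × 217² = 11000 Pa.
Required CL = L/(qS) = 1.7952×10^5/(11000·41.6) = 0.3925.
CD = 0.0218 + 0.0578 × 0.3925² = 0.0307.
L/D = CL/CD = 0.3925 / 0.0307 = 12.8

L/D = 12.8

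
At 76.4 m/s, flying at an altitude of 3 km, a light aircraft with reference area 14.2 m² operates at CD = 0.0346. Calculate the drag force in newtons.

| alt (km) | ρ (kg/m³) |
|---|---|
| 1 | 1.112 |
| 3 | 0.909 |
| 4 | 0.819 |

D = 1300 N

At 3 km, from the table: ρ = 0.909 kg/m³.
Dynamic pressure q = ½ρv² = ½ × 0.909 × 76.4² = 2653 Pa.
D = q·S·CD = 2653 × 14.2 × 0.0346 = 1300 N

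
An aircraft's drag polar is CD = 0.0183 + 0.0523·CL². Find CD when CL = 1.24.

CD = 0.0183 + 0.0523 × 1.24² = 0.0183 + 0.08042 = 0.0987

CD = 0.0987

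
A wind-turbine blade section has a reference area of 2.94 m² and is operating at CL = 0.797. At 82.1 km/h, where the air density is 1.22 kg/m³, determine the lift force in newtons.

Convert speed: v = 82.1 km/h ÷ 3.6 = 22.81 m/s.
L = ½ρv²S·CL = ½ × 1.22 × 22.81² × 2.94 × 0.797 = 743 N

L = 743 N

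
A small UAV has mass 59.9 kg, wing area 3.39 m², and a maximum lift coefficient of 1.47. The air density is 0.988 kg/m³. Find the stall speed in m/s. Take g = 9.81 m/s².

Weight W = mg = 59.9 × 9.81 = 587.6 N.
From L = ½ρV²S·CL,max = W: V_stall = √(2W/(ρSCL,max)) = √(2·587.6/(0.988·3.39·1.47))
V_stall = √238.7 = 15.4 m/s

V_stall = 15.4 m/s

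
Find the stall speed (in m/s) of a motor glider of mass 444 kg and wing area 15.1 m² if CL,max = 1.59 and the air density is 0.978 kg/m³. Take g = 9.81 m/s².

Weight W = mg = 444 × 9.81 = 4356 N.
V_stall = √(2W/(ρ·S·CL,max)) = √(2 × 4356 / (0.978 × 15.1 × 1.59))
V_stall = √371 = 19.3 m/s

V_stall = 19.3 m/s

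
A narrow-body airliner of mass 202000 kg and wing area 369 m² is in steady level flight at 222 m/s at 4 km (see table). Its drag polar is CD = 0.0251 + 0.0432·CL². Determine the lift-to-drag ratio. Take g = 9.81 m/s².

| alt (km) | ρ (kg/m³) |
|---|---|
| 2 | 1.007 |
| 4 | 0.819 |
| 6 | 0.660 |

At 4 km, from the table: ρ = 0.819 kg/m³.
Level flight ⇒ L = W = m·g = 202000 × 9.81 = 1.9816×10^6 N.
Dynamic pressure q = 0.5 × 0.819 × 222² = 20180 Pa.
CL = 2W/(ρv²S) = 2×1.9816×10^6/(0.819×222²×369) = 0.2661.
CD = 0.0251 + 0.0432 × 0.2661² = 0.02816.
L/D = CL/CD = 0.2661 / 0.02816 = 9.45

L/D = 9.45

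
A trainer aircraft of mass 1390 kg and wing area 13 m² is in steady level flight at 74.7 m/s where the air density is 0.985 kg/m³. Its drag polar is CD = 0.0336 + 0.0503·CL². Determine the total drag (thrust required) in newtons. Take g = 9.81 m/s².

Level flight ⇒ L = W = m·g = 1390 × 9.81 = 13636 N.
Dynamic pressure q = 0.5 × 0.985 × 74.7² = 2748 Pa.
CL = 2W/(ρv²S) = 2×13636/(0.985×74.7²×13) = 0.3817.
CD = 0.0336 + 0.0503 × 0.3817² = 0.04093.
D = q·S·CD = 2748 × 13 × 0.04093 = 1462 N

D = 1460 N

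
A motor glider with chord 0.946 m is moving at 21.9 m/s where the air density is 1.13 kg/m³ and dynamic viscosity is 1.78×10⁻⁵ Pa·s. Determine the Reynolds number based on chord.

Re = 1.32×10^6

Re = ρ·v·c/μ = 1.13 × 21.9 × 0.946 / (1.78×10⁻⁵) = 1.32×10^6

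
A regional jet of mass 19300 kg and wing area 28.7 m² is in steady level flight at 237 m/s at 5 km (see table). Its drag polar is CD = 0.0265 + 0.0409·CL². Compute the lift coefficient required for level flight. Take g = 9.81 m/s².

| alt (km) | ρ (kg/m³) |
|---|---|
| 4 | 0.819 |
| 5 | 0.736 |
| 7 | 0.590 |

At 5 km, from the table: ρ = 0.736 kg/m³.
In steady level flight, lift balances weight: W = mg = 19300 × 9.81 = 1.8933×10^5 N.
Dynamic pressure q = 0.5 × 0.736 × 237² = 20670 Pa.
CL = 2W/(ρv²S) = 2×1.8933×10^5/(0.736×237²×28.7) = 0.3192.

CL = 0.319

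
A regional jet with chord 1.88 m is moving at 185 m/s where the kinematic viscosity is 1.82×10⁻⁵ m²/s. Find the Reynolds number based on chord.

Re = v·c/ν = 185 × 1.88 / (1.82×10⁻⁵) = 1.91×10^7

Re = 1.91×10^7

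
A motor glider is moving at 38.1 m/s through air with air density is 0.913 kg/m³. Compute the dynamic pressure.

q = 663 Pa

q = ½ρv² = ½ × 0.913 × 38.1² = 663 Pa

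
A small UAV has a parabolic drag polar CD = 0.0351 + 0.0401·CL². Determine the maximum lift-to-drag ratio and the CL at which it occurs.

For CD = CD0 + K·CL², (L/D)max occurs at CL* = √(CD0/K) and equals 1/(2√(K·CD0)).
(L/D)max = 1/(2√(0.0401 × 0.0351)) = 1/(2 × 0.03752) = 13.3
CL* = √(0.0351/0.0401) = 0.936

(L/D)max = 13.3, at CL = 0.936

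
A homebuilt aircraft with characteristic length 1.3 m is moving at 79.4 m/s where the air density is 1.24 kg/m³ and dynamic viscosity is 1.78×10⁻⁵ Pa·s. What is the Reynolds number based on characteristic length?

Re = 7.19×10^6

Re = ρ·v·c/μ = 1.24 × 79.4 × 1.3 / (1.78×10⁻⁵) = 7.19×10^6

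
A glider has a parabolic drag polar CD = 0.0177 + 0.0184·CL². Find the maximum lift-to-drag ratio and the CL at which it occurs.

For CD = CD0 + K·CL², (L/D)max occurs at CL* = √(CD0/K) and equals 1/(2√(K·CD0)).
(L/D)max = 1/(2√(0.0184 × 0.0177)) = 1/(2 × 0.01805) = 27.7
CL* = √(0.0177/0.0184) = 0.981

(L/D)max = 27.7, at CL = 0.981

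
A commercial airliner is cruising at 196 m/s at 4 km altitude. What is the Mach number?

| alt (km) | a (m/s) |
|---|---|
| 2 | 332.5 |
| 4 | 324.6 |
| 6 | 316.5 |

At 4 km, from the table: a = 324.6 m/s.
M = v/a = 196 / 324.6 = 0.604

M = 0.604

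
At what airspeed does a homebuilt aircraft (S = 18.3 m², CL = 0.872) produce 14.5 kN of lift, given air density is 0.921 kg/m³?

L = ½ρv²S·CL ⇒ v = √(2L/(ρ·S·CL))
v = √(2 × 14500 / (0.921 × 18.3 × 0.872)) = √1973 = 44.4 m/s

v = 44.4 m/s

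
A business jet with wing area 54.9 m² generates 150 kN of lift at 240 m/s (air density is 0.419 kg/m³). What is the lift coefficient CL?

CL = 0.226

From L = ½ρv²S·CL, rearranging gives CL = 2L/(ρv²S).
CL = 2 × 1.5×10^5 / (0.419 × 240² × 54.9) = 0.226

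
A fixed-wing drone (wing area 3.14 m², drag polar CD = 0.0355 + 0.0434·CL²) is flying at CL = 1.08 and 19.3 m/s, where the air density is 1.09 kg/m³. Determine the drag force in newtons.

D = 54.9 N

CD = 0.0355 + 0.0434 × 1.08² = 0.08612
D = ½ρv²S·CD = ½ × 1.09 × 19.3² × 3.14 × 0.08612 = 54.9 N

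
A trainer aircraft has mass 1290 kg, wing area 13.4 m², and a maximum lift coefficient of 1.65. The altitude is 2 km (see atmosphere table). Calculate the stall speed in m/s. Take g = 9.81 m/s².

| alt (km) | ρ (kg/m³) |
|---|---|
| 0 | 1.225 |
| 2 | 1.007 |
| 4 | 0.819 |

At 2 km, from the table: ρ = 1.007 kg/m³.
At stall, lift equals weight: L = W = m·g = 1290 × 9.81 = 12650 N.
V_stall = √(2W/(ρ·S·CL,max)) = √(2 × 12650 / (1.007 × 13.4 × 1.65))
V_stall = √1137 = 33.7 m/s

V_stall = 33.7 m/s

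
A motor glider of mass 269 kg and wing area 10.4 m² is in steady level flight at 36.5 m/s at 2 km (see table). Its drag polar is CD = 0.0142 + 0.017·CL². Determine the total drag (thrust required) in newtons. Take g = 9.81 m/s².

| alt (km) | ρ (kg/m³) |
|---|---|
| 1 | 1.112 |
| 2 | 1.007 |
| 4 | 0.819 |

At 2 km, from the table: ρ = 1.007 kg/m³.
In steady level flight, lift balances weight: W = mg = 269 × 9.81 = 2638.9 N.
q = ½ρv² = ½ × 1.007 × 36.5² = 670.8 Pa.
Required CL = L/(qS) = 2638.9/(670.8·10.4) = 0.3783.
CD = 0.0142 + 0.017 × 0.3783² = 0.01663.
D = q·S·CD = 670.8 × 10.4 × 0.01663 = 116 N

D = 116 N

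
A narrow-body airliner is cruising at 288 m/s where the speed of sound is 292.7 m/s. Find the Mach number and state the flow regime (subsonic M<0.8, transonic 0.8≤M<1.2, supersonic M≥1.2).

M = v/a = 288 / 292.7 = 0.984
M = 0.984 → transonic.

M = 0.984 (transonic)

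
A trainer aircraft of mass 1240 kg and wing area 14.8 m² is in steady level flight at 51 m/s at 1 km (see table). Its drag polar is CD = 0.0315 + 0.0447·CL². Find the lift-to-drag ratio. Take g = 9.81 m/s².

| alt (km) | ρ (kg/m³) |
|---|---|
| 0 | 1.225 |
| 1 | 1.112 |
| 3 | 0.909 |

At 1 km, from the table: ρ = 1.112 kg/m³.
Level flight ⇒ L = W = m·g = 1240 × 9.81 = 12164 N.
q = ½ρv² = ½ × 1.112 × 51² = 1446 Pa.
CL = 2W/(ρv²S) = 2×12164/(1.112×51²×14.8) = 0.5683.
CD = 0.0315 + 0.0447 × 0.5683² = 0.04594.
L/D = CL/CD = 0.5683 / 0.04594 = 12.4

L/D = 12.4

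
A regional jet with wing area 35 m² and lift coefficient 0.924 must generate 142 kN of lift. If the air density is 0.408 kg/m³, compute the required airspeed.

v = 147 m/s

L = ½ρv²S·CL ⇒ v = √(2L/(ρ·S·CL))
v = √(2 × 1.42×10^5 / (0.408 × 35 × 0.924)) = √21520 = 147 m/s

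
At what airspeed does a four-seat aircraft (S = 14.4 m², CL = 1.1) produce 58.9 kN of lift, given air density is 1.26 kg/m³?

L = ½ρv²S·CL ⇒ v = √(2L/(ρ·S·CL))
v = √(2 × 58900 / (1.26 × 14.4 × 1.1)) = √5902 = 76.8 m/s

v = 76.8 m/s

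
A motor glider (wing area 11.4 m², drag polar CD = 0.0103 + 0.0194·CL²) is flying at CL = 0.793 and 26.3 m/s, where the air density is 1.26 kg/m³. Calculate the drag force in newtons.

D = 112 N

CD = 0.0103 + 0.0194 × 0.793² = 0.0225
D = ½ρv²S·CD = ½ × 1.26 × 26.3² × 11.4 × 0.0225 = 112 N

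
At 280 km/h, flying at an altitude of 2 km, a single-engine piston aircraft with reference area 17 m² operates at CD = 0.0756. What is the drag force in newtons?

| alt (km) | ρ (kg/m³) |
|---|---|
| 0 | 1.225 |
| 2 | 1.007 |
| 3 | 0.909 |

At 2 km, from the table: ρ = 1.007 kg/m³.
Convert speed: v = 280 km/h ÷ 3.6 = 77.78 m/s.
Dynamic pressure q = ½ρv² = ½ × 1.007 × 77.78² = 3046 Pa.
D = q·S·CD = 3046 × 17 × 0.0756 = 3910 N

D = 3910 N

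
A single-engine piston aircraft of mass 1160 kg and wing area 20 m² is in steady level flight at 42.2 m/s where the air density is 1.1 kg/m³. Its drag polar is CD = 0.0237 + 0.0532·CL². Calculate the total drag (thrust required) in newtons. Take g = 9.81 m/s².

Level flight ⇒ L = W = m·g = 1160 × 9.81 = 11380 N.
Dynamic pressure q = 0.5 × 1.1 × 42.2² = 979.5 Pa.
CL = 2W/(ρv²S) = 2×11380/(1.1×42.2²×20) = 0.5809.
CD = 0.0237 + 0.0532 × 0.5809² = 0.04165.
D = q·S·CD = 979.5 × 20 × 0.04165 = 815.9 N

D = 816 N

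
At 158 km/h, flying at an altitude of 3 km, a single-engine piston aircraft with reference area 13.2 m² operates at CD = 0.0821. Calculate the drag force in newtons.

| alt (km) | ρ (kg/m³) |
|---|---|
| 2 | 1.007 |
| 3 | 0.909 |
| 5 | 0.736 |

D = 949 N

At 3 km, from the table: ρ = 0.909 kg/m³.
Convert speed: v = 158 km/h ÷ 3.6 = 43.89 m/s.
D = ½ρv²S·CD = ½ × 0.909 × 43.89² × 13.2 × 0.0821 = 949 N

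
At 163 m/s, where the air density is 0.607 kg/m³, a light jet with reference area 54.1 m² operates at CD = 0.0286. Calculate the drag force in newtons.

Dynamic pressure q = ½ρv² = ½ × 0.607 × 163² = 8064 Pa.
D = q·S·CD = 8064 × 54.1 × 0.0286 = 12500 N ≈ 12.5 kN

D = 12500 N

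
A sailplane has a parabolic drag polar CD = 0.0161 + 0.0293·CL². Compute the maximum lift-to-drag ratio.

(L/D)max = 23

For CD = CD0 + K·CL², (L/D)max occurs at CL* = √(CD0/K) and equals 1/(2√(K·CD0)).
(L/D)max = 1/(2√(0.0293 × 0.0161)) = 1/(2 × 0.02172) = 23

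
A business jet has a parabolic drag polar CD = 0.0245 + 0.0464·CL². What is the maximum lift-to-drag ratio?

(L/D)max = 14.8

For CD = CD0 + K·CL², (L/D)max occurs at CL* = √(CD0/K) and equals 1/(2√(K·CD0)).
(L/D)max = 1/(2√(0.0464 × 0.0245)) = 1/(2 × 0.03372) = 14.8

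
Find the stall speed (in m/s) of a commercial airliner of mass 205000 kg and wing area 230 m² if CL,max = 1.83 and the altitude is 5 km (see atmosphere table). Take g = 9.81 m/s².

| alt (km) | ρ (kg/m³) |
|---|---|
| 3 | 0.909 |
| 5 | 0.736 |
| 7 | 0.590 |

V_stall = 114 m/s

At 5 km, from the table: ρ = 0.736 kg/m³.
Weight W = mg = 205000 × 9.81 = 2.011×10^6 N.
V_stall = √(2W/(ρ·S·CL,max)) = √(2 × 2.011×10^6 / (0.736 × 230 × 1.83))
V_stall = √12980 = 114 m/s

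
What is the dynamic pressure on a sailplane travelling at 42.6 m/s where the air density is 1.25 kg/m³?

q = ½ρv² = ½ × 1.25 × 42.6² = 1130 Pa

q = 1130 Pa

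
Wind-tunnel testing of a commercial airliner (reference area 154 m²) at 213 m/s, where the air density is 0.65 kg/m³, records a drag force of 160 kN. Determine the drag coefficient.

From D = ½ρv²S·CD, rearranging gives CD = 2D/(ρv²S).
CD = 2 × 1.6×10^5 / (0.65 × 213² × 154) = 0.0705

CD = 0.0705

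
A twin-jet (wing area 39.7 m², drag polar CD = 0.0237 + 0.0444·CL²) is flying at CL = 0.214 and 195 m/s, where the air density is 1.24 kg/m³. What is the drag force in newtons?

D = 24100 N

CD = 0.0237 + 0.0444 × 0.214² = 0.02573
D = ½ρv²S·CD = ½ × 1.24 × 195² × 39.7 × 0.02573 = 24100 N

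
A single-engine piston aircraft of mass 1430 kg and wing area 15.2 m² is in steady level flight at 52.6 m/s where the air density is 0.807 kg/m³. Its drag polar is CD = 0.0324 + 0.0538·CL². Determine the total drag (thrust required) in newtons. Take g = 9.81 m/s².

D = 1170 N

In steady level flight, lift balances weight: W = mg = 1430 × 9.81 = 14028 N.
q = ½ρv² = ½ × 0.807 × 52.6² = 1116 Pa.
Required CL = L/(qS) = 14028/(1116·15.2) = 0.8267.
CD = 0.0324 + 0.0538 × 0.8267² = 0.06917.
D = q·S·CD = 1116 × 15.2 × 0.06917 = 1174 N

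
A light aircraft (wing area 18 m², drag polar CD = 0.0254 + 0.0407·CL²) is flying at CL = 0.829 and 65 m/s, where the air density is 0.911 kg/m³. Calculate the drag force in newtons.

CD = 0.0254 + 0.0407 × 0.829² = 0.05337
D = ½ρv²S·CD = ½ × 0.911 × 65² × 18 × 0.05337 = 1850 N

D = 1850 N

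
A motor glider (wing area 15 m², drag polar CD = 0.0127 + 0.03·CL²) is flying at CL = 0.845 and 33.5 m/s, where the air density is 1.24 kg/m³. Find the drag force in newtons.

D = 356 N

CD = 0.0127 + 0.03 × 0.845² = 0.03412
D = ½ρv²S·CD = ½ × 1.24 × 33.5² × 15 × 0.03412 = 356 N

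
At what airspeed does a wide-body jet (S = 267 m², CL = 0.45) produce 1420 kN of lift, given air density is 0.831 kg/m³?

L = ½ρv²S·CL ⇒ v = √(2L/(ρ·S·CL))
v = √(2 × 1.42×10^6 / (0.831 × 267 × 0.45)) = √28440 = 169 m/s

v = 169 m/s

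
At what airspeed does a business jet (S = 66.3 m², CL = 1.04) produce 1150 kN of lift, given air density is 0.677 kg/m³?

v = 222 m/s

L = ½ρv²S·CL ⇒ v = √(2L/(ρ·S·CL))
v = √(2 × 1.15×10^6 / (0.677 × 66.3 × 1.04)) = √49270 = 222 m/s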